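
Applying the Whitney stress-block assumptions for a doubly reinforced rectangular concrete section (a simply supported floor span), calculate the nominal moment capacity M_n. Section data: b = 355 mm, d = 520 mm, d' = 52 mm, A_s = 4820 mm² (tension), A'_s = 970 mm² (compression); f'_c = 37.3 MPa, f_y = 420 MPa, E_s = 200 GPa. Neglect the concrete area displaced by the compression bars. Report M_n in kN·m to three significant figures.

Assume both tension and compression steel yield.
Net tension couple steel: A_s − A'_s = 3850 mm².
a = (A_s − A'_s) f_y / (0.85 f'_c b) = 1617000/(0.85 × 37.3 × 355) = 143.67 mm.
c = a/β₁ = 143.67/0.784 = 183.25 mm; ε'_s = 0.003(c − d')/c = 0.0021 ≥ f_y/E_s = 0.0021, so compression steel does yield.
M_n = (A_s − A'_s) f_y (d − a/2) + A'_s f_y (d − d') = [1617000 × (520 − 71.835) + 407400 × (520 − 52)] × 10⁻⁶ = 724.68 + 190.66 = 915.34 kN·m.

M_n ≈ 915 kN·m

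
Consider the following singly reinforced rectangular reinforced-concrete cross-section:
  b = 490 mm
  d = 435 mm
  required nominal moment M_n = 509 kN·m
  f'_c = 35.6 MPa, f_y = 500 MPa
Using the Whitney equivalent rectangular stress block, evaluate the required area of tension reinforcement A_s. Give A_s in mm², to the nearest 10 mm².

With M_n = 0.85 f'_c a b (d − a/2), solve the quadratic for a:
a = d − √(d² − 2M_n/(0.85 f'_c b)) = 435 − √(435² − 2 × 509×10⁶/(0.85 × 35.6 × 490)) = 87.77 mm.
A_s = 0.85 f'_c a b / f_y = 0.85 × 35.6 × 87.77 × 490 / 500 = 2602.8 mm².

A_s ≈ 2600 mm²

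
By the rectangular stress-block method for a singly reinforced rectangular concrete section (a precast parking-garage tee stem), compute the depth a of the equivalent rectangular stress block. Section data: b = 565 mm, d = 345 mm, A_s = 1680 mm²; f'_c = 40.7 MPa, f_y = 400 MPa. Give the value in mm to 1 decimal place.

T = A_s f_y = 1680 × 400 = 672000 N = 672 kN.
Setting C = 0.85 f'_c a b equal to T: a = 672000/(0.85 × 40.7 × 565) = 34.4 mm.

a ≈ 34.4 mm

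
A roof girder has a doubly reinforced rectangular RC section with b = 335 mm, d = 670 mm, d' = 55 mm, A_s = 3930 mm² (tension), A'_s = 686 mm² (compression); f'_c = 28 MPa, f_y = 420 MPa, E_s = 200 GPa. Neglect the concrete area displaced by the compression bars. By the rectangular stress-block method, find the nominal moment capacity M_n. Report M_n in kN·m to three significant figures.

M_n ≈ 974 kN·m

Assume both tension and compression steel yield.
Net tension couple steel: A_s − A'_s = 3244 mm².
a = (A_s − A'_s) f_y / (0.85 f'_c b) = 1362480/(0.85 × 28 × 335) = 170.89 mm.
c = a/β₁ = 170.89/0.85 = 201.05 mm; ε'_s = 0.003(c − d')/c = 0.0022 ≥ f_y/E_s = 0.0021, so compression steel does yield.
M_n = (A_s − A'_s) f_y (d − a/2) + A'_s f_y (d − d') = [1362480 × (670 − 85.445) + 288120 × (670 − 55)] × 10⁻⁶ = 796.44 + 177.19 = 973.63 kN·m.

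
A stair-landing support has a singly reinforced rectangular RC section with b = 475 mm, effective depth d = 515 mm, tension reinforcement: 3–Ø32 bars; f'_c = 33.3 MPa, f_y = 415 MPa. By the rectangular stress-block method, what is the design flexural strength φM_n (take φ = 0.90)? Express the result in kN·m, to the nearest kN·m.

φM_n ≈ 430 kN·m

A_s = 3 × 804 = 2412 mm².
T = A_s f_y = 2412 × 415 = 1000980 N = 1000.98 kN.
From C = T: a = T/(0.85 f'_c b) = 1000980/(0.85 × 33.3 × 475) = 74.45 mm.
M_n = T(d − a/2) = 1000.98 kN × (515 − 37.225) mm = 478.24 kN·m.
φM_n = 0.90 × 478.24 = 430.42 kN·m.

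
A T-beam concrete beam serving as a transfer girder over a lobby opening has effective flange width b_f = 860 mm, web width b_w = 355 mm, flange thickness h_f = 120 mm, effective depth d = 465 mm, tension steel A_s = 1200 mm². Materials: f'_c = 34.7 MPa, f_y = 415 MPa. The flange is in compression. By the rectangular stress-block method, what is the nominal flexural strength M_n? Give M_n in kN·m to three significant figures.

Tension: T = A_s f_y = 1200 × 415 = 498000 N.
Try a within the flange: a = T/(0.85 f'_c b_f) = 498000/(0.85 × 34.7 × 860) = 19.63 mm.
Since a = 19.63 ≤ h_f = 120 mm, the stress block lies entirely in the flange; analyse as a rectangular beam of width b_f.
M_n = T(d − a/2) = 498000 × (465 − 9.815) = 226.68 × 10⁶ N·mm.
M_n = 226.68 kN·m.

M_n ≈ 227 kN·m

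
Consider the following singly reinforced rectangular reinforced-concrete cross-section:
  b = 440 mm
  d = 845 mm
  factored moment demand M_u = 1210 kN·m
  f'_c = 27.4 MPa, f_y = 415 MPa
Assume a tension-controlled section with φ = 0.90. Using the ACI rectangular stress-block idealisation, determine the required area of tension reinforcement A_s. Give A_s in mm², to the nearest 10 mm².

A_s ≈ 4270 mm²

M_n = M_u/φ = 1210/0.90 = 1344.44 kN·m.
With M_n = 0.85 f'_c a b (d − a/2), solve the quadratic for a:
a = d − √(d² − 2M_n/(0.85 f'_c b)) = 845 − √(845² − 2 × 1344.44×10⁶/(0.85 × 27.4 × 440)) = 172.96 mm.
A_s = 0.85 f'_c a b / f_y = 0.85 × 27.4 × 172.96 × 440 / 415 = 4270.9 mm².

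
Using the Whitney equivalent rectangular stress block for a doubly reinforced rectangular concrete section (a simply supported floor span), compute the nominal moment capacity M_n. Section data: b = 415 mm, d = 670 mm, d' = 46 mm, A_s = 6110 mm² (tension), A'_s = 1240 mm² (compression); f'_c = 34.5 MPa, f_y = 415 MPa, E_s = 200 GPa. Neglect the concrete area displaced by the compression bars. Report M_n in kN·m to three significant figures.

M_n ≈ 1510 kN·m

Assume both tension and compression steel yield.
Net tension couple steel: A_s − A'_s = 4870 mm².
a = (A_s − A'_s) f_y / (0.85 f'_c b) = 2021050/(0.85 × 34.5 × 415) = 166.07 mm.
c = a/β₁ = 166.07/0.804 = 206.55 mm; ε'_s = 0.003(c − d')/c = 0.0023 ≥ f_y/E_s = 0.0021, so compression steel does yield.
M_n = (A_s − A'_s) f_y (d − a/2) + A'_s f_y (d − d') = [2021050 × (670 − 83.035) + 514600 × (670 − 46)] × 10⁻⁶ = 1186.29 + 321.11 = 1507.40 kN·m.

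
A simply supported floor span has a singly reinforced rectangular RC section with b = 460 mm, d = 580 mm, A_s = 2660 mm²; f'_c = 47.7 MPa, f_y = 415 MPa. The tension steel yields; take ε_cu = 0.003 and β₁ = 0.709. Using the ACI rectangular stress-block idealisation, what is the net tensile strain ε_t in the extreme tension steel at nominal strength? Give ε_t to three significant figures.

a = A_s f_y/(0.85 f'_c b) = 59.19 mm.
β₁ = 0.709, so c = a/β₁ = 59.19/0.709 = 83.48 mm.
From the linear strain diagram with ε_cu = 0.003: ε_t = 0.003 (d − c)/c = 0.003 × (580 − 83.48)/83.48 = 0.0178.
Since ε_t ≥ 0.005, the section is tension-controlled.

ε_t ≈ 0.0178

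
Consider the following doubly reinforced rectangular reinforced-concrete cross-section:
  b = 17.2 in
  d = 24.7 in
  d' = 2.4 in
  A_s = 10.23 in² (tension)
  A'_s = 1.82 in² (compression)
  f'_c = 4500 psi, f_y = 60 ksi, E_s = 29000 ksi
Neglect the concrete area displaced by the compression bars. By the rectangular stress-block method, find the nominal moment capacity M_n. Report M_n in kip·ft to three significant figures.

Assume both steels yield.
a = (A_s − A'_s) f_y/(0.85 f'_c b) = (10.23 − 1.82) × 60/(0.85 × 4.5 × 17.2) = 7.670 in.
c = a/β₁ = 7.670/0.825 = 9.297 in; ε'_s = 0.003(c − d')/c = 0.0022 ≥ ε_y = 0.0021, so the compression steel yields.
M_n = (A_s − A'_s) f_y (d − a/2) + A'_s f_y (d − d') = 504.6 × (24.7 − 3.835) + 109.2 × (24.7 − 2.4) = 10528.5 + 2435.2 = 12963.7 kip·in = 12963.7/12 = 1080.31 kip·ft.

M_n ≈ 1080 kip·ft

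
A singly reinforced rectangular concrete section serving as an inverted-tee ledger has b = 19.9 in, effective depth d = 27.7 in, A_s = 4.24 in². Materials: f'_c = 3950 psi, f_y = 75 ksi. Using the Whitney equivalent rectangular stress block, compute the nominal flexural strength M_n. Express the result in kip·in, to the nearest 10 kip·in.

T = A_s f_y = 4.24 × 75 = 318 kips.
a = T/(0.85 f'_c b) = 318/(0.85 × 3.95 × 19.9) = 4.759 in.
M_n = T(d − a/2) = 318 × (27.7 − 2.3795) = 8051.9 kip·in.

M_n ≈ 8050 kip·in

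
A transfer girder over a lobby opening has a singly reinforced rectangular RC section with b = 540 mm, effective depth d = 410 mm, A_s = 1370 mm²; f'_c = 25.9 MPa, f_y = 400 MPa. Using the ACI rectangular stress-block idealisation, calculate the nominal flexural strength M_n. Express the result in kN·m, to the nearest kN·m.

M_n ≈ 212 kN·m

T = A_s f_y = 1370 × 400 = 548000 N = 548 kN.
From C = T: a = T/(0.85 f'_c b) = 548000/(0.85 × 25.9 × 540) = 46.10 mm.
M_n = T(d − a/2) = 548 kN × (410 − 23.05) mm = 212.05 kN·m.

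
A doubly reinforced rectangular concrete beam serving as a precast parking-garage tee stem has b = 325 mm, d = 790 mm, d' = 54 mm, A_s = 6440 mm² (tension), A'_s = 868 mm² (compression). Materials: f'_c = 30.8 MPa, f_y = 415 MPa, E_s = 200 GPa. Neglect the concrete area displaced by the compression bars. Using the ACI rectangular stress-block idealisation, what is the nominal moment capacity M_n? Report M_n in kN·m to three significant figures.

M_n ≈ 1780 kN·m

Assume both tension and compression steel yield.
Net tension couple steel: A_s − A'_s = 5572 mm².
a = (A_s − A'_s) f_y / (0.85 f'_c b) = 2312380/(0.85 × 30.8 × 325) = 271.77 mm.
c = a/β₁ = 271.77/0.83 = 327.43 mm; ε'_s = 0.003(c − d')/c = 0.0025 ≥ f_y/E_s = 0.0021, so compression steel does yield.
M_n = (A_s − A'_s) f_y (d − a/2) + A'_s f_y (d − d') = [2312380 × (790 − 135.885) + 360220 × (790 − 54)] × 10⁻⁶ = 1512.56 + 265.12 = 1777.68 kN·m.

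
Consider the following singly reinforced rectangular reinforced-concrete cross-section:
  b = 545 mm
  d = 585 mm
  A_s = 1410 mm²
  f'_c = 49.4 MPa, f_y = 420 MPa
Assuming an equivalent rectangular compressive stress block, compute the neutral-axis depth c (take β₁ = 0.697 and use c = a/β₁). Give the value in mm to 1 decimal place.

c ≈ 37.1 mm

T = A_s f_y = 1410 × 420 = 592200 N = 592.2 kN.
Setting C = 0.85 f'_c a b equal to T: a = 592200/(0.85 × 49.4 × 545) = 25.878 mm.
With β₁ = 0.697, c = a/β₁ = 25.878/0.697 = 37.1 mm.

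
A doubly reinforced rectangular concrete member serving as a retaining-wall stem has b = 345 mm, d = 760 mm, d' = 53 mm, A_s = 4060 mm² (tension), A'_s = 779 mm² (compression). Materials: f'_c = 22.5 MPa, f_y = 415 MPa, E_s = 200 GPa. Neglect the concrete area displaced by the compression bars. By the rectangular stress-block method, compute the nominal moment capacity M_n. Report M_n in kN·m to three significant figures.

Assume both tension and compression steel yield.
Net tension couple steel: A_s − A'_s = 3281 mm².
a = (A_s − A'_s) f_y / (0.85 f'_c b) = 1361615/(0.85 × 22.5 × 345) = 206.36 mm.
c = a/β₁ = 206.36/0.85 = 242.78 mm; ε'_s = 0.003(c − d')/c = 0.0023 ≥ f_y/E_s = 0.0021, so compression steel does yield.
M_n = (A_s − A'_s) f_y (d − a/2) + A'_s f_y (d − d') = [1361615 × (760 − 103.18) + 323285 × (760 − 53)] × 10⁻⁶ = 894.34 + 228.56 = 1122.90 kN·m.

M_n ≈ 1120 kN·m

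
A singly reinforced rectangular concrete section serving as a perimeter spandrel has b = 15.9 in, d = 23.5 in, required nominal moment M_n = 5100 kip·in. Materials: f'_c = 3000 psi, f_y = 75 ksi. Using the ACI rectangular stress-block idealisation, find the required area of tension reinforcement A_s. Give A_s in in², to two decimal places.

A_s ≈ 3.33 in²

From M_n = 0.85 f'_c a b (d − a/2):
a = d − √(d² − 2M_n/(0.85 f'_c b)) = 23.5 − √(23.5² − 2 × 5100/(0.85 × 3 × 15.9)) = 6.160 in.
A_s = 0.85 f'_c a b / f_y = 0.85 × 3 × 6.160 × 15.9 / 75 = 3.330 in².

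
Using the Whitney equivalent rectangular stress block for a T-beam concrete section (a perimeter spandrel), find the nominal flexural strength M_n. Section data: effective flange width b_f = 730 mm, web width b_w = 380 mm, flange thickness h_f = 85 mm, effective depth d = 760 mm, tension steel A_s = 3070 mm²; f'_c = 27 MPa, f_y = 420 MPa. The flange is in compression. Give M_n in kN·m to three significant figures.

M_n ≈ 930 kN·m

Tension: T = A_s f_y = 3070 × 420 = 1289400 N.
Try a within the flange: a = T/(0.85 f'_c b_f) = 1289400/(0.85 × 27 × 730) = 76.96 mm.
Since a = 76.96 ≤ h_f = 85 mm, the stress block lies entirely in the flange; analyse as a rectangular beam of width b_f.
M_n = T(d − a/2) = 1289400 × (760 − 38.48) = 930.33 × 10⁶ N·mm.
M_n = 930.33 kN·m.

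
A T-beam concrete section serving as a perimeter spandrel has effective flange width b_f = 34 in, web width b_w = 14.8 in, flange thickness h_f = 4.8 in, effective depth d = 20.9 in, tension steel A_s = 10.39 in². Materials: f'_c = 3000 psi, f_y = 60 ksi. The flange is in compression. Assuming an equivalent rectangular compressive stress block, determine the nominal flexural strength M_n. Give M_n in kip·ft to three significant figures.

Tension: T = A_s f_y = 10.39 × 60 = 623.4 kips.
Try a within the flange: a = T/(0.85 f'_c b_f) = 623.4/(0.85 × 3 × 34) = 7.190 in.
a = 7.190 > h_f = 4.8 in: the block extends into the web. Split into flange-overhang and web parts.
C_f = 0.85 f'_c (b_f − b_w) h_f = 0.85 × 3 × (34 − 14.8) × 4.8 = 235.0 kips.
Remaining web compression depth: a_w = (T − C_f)/(0.85 f'_c b_w) = (623.4 − 235.0)/(0.85 × 3 × 14.8) = 10.291 in.
M_n = C_f(d − h_f/2) + (T − C_f)(d − a_w/2) = 235.0 × (20.9 − 2.4) + 388.4 × (20.9 − 5.1455) = 4347.5 + 6119.0 = 10466.5 kip·in.
M_n = 10466.5/12 = 872.21 kip·ft.

M_n ≈ 872 kip·ft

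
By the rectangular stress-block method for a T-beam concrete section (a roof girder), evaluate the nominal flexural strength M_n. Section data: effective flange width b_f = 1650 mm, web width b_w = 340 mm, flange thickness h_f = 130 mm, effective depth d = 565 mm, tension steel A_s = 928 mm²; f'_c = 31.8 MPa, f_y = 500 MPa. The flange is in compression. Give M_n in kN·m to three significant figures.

M_n ≈ 260 kN·m

Tension: T = A_s f_y = 928 × 500 = 464000 N.
Try a within the flange: a = T/(0.85 f'_c b_f) = 464000/(0.85 × 31.8 × 1650) = 10.40 mm.
Since a = 10.40 ≤ h_f = 130 mm, the stress block lies entirely in the flange; analyse as a rectangular beam of width b_f.
M_n = T(d − a/2) = 464000 × (565 − 5.2) = 259.75 × 10⁶ N·mm.
M_n = 259.75 kN·m.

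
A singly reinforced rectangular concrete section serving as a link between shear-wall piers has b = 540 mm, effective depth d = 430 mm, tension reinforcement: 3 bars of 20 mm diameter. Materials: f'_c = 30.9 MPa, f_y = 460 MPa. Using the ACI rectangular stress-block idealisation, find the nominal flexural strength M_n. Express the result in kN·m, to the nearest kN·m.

A_s = 3 × 314 = 942 mm².
T = A_s f_y = 942 × 460 = 433320 N = 433.32 kN.
From C = T: a = T/(0.85 f'_c b) = 433320/(0.85 × 30.9 × 540) = 30.55 mm.
M_n = T(d − a/2) = 433.32 kN × (430 − 15.275) mm = 179.71 kN·m.

M_n ≈ 180 kN·m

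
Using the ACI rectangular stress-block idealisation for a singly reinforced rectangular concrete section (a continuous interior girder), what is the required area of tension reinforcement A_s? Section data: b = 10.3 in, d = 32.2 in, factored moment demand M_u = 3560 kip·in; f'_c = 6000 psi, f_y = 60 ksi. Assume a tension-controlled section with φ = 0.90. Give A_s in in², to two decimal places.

M_n = M_u/φ = 3560/0.90 = 3955.56 kip·in.
From M_n = 0.85 f'_c a b (d − a/2):
a = d − √(d² − 2M_n/(0.85 f'_c b)) = 32.2 − √(32.2² − 2 × 3955.56/(0.85 × 6 × 10.3)) = 2.430 in.
A_s = 0.85 f'_c a b / f_y = 0.85 × 6 × 2.430 × 10.3 / 60 = 2.127 in².

A_s ≈ 2.13 in²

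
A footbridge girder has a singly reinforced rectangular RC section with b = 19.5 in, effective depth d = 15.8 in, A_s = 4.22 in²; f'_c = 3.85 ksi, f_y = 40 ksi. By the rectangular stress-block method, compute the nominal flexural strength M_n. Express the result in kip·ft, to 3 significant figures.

M_n ≈ 204 kip·ft

T = A_s f_y = 4.22 × 40 = 168.8 kips.
a = T/(0.85 f'_c b) = 168.8/(0.85 × 3.85 × 19.5) = 2.645 in.
M_n = T(d − a/2) = 168.8 × (15.8 − 1.3225) = 2443.8 kip·in = 2443.8/12 = 203.65 kip·ft.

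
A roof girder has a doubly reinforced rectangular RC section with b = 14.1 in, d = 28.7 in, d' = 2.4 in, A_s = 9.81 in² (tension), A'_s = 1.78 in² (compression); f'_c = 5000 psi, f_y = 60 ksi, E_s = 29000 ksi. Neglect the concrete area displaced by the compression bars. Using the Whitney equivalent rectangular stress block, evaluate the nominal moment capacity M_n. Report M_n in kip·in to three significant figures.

M_n ≈ 14700 kip·in

Assume both steels yield.
a = (A_s − A'_s) f_y/(0.85 f'_c b) = (9.81 − 1.78) × 60/(0.85 × 5 × 14.1) = 8.040 in.
c = a/β₁ = 8.040/0.8 = 10.050 in; ε'_s = 0.003(c − d')/c = 0.0023 ≥ ε_y = 0.0021, so the compression steel yields.
M_n = (A_s − A'_s) f_y (d − a/2) + A'_s f_y (d − d') = 481.8 × (28.7 − 4.02) + 106.8 × (28.7 − 2.4) = 11890.8 + 2808.8 = 14699.6 kip·in.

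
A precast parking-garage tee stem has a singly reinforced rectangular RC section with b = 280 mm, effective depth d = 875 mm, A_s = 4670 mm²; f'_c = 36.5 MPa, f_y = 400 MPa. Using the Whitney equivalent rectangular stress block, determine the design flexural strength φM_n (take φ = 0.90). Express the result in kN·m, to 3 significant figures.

φM_n ≈ 1290 kN·m

T = A_s f_y = 4670 × 400 = 1868000 N = 1868 kN.
From C = T: a = T/(0.85 f'_c b) = 1868000/(0.85 × 36.5 × 280) = 215.03 mm.
M_n = T(d − a/2) = 1868 kN × (875 − 107.515) mm = 1433.66 kN·m.
φM_n = 0.90 × 1433.66 = 1290.29 kN·m.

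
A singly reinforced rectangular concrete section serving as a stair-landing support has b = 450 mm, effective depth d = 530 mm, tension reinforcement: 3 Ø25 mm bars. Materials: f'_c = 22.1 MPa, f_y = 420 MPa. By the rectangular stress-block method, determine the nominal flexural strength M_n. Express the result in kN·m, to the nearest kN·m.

A_s = 3 × 491 = 1473 mm².
T = A_s f_y = 1473 × 420 = 618660 N = 618.66 kN.
From C = T: a = T/(0.85 f'_c b) = 618660/(0.85 × 22.1 × 450) = 73.19 mm.
M_n = T(d − a/2) = 618.66 kN × (530 − 36.595) mm = 305.25 kN·m.

M_n ≈ 305 kN·m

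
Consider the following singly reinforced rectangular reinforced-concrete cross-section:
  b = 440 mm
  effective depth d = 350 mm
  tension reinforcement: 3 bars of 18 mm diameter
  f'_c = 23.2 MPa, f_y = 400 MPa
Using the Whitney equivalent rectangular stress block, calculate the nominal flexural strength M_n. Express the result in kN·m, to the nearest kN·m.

M_n ≈ 101 kN·m

A_s = 3 × 254 = 762 mm².
T = A_s f_y = 762 × 400 = 304800 N = 304.8 kN.
From C = T: a = T/(0.85 f'_c b) = 304800/(0.85 × 23.2 × 440) = 35.13 mm.
M_n = T(d − a/2) = 304.8 kN × (350 − 17.565) mm = 101.33 kN·m.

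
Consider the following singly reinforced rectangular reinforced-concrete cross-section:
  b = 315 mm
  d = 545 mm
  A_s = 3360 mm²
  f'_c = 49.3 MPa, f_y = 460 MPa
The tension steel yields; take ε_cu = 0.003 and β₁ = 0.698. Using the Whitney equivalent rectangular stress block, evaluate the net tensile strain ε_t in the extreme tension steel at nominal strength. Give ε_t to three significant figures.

ε_t ≈ 0.00675

a = A_s f_y/(0.85 f'_c b) = 117.09 mm.
β₁ = 0.698, so c = a/β₁ = 117.09/0.698 = 167.75 mm.
From the linear strain diagram with ε_cu = 0.003: ε_t = 0.003 (d − c)/c = 0.003 × (545 − 167.75)/167.75 = 0.00675.
Since ε_t ≥ 0.005, the section is tension-controlled.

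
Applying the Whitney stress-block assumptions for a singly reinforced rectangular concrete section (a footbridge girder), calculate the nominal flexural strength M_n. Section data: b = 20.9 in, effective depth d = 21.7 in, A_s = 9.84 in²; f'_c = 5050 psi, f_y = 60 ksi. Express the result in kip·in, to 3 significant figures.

M_n ≈ 10900 kip·in

T = A_s f_y = 9.84 × 60 = 590.4 kips.
a = T/(0.85 f'_c b) = 590.4/(0.85 × 5.05 × 20.9) = 6.581 in.
M_n = T(d − a/2) = 590.4 × (21.7 − 3.2905) = 10869.0 kip·in.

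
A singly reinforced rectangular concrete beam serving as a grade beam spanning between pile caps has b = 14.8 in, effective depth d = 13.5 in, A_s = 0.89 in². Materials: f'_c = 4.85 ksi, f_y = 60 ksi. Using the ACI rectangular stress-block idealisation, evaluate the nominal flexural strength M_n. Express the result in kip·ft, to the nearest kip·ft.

T = A_s f_y = 0.89 × 60 = 53.4 kips.
a = T/(0.85 f'_c b) = 53.4/(0.85 × 4.85 × 14.8) = 0.875 in.
M_n = T(d − a/2) = 53.4 × (13.5 − 0.4375) = 697.5 kip·in = 697.5/12 = 58.13 kip·ft.

M_n ≈ 58 kip·ft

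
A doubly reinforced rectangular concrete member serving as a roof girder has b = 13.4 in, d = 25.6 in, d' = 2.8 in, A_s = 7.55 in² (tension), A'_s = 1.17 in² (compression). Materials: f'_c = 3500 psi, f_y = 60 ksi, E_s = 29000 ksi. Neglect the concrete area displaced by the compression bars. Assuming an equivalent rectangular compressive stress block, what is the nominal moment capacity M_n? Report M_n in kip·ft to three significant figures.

M_n ≈ 797 kip·ft

Assume both steels yield.
a = (A_s − A'_s) f_y/(0.85 f'_c b) = (7.55 − 1.17) × 60/(0.85 × 3.5 × 13.4) = 9.602 in.
c = a/β₁ = 9.602/0.85 = 11.296 in; ε'_s = 0.003(c − d')/c = 0.0023 ≥ ε_y = 0.0021, so the compression steel yields.
M_n = (A_s − A'_s) f_y (d − a/2) + A'_s f_y (d − d') = 382.8 × (25.6 − 4.801) + 70.2 × (25.6 − 2.8) = 7961.9 + 1600.6 = 9562.5 kip·in = 9562.5/12 = 796.88 kip·ft.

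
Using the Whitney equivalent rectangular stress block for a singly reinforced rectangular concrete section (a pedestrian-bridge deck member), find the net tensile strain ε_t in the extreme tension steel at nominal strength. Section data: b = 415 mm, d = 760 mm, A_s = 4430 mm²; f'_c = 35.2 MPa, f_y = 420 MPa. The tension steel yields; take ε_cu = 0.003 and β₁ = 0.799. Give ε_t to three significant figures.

a = A_s f_y/(0.85 f'_c b) = 149.85 mm.
β₁ = 0.799, so c = a/β₁ = 149.85/0.799 = 187.55 mm.
From the linear strain diagram with ε_cu = 0.003: ε_t = 0.003 (d − c)/c = 0.003 × (760 − 187.55)/187.55 = 0.00916.
Since ε_t ≥ 0.005, the section is tension-controlled.

ε_t ≈ 0.00916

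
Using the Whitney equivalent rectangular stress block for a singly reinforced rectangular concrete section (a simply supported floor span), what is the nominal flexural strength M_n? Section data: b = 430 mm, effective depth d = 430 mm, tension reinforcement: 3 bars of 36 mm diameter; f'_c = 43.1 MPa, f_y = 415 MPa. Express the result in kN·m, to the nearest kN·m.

A_s = 3 × 1018 = 3054 mm².
T = A_s f_y = 3054 × 415 = 1267410 N = 1267.41 kN.
From C = T: a = T/(0.85 f'_c b) = 1267410/(0.85 × 43.1 × 430) = 80.45 mm.
M_n = T(d − a/2) = 1267.41 kN × (430 − 40.225) mm = 494.00 kN·m.

M_n ≈ 494 kN·m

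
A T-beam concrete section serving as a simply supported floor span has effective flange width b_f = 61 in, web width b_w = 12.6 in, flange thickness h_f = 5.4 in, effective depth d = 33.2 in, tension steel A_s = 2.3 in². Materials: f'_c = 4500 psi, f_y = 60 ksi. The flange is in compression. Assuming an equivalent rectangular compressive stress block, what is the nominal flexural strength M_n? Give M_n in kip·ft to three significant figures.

Tension: T = A_s f_y = 2.3 × 60 = 138 kips.
Try a within the flange: a = T/(0.85 f'_c b_f) = 138/(0.85 × 4.5 × 61) = 0.591 in.
Since a = 0.591 ≤ h_f = 5.4 in, the stress block lies entirely in the flange; analyse as a rectangular beam of width b_f.
M_n = T(d − a/2) = 138 × (33.2 − 0.2955) = 4540.8 kip·in.
M_n = 4540.8/12 = 378.40 kip·ft.

M_n ≈ 378 kip·ft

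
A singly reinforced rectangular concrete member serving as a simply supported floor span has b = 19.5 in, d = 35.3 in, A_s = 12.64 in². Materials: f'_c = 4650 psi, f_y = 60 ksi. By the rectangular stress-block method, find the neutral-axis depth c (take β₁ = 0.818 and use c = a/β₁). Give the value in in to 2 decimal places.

T = A_s f_y = 12.64 × 60 = 758.4 kips.
a = T/(0.85 f'_c b) = 758.4/(0.85 × 4.65 × 19.5) = 9.8399 in.
With β₁ = 0.818, c = a/β₁ = 9.8399/0.818 = 12.03 in.

c ≈ 12.03 in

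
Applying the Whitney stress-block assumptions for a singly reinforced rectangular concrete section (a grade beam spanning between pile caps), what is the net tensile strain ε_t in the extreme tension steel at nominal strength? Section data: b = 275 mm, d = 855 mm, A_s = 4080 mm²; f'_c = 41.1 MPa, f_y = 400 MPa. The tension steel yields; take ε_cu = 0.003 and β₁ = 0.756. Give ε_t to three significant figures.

ε_t ≈ 0.00842

a = A_s f_y/(0.85 f'_c b) = 169.87 mm.
β₁ = 0.756, so c = a/β₁ = 169.87/0.756 = 224.70 mm.
From the linear strain diagram with ε_cu = 0.003: ε_t = 0.003 (d − c)/c = 0.003 × (855 − 224.70)/224.70 = 0.00842.
Since ε_t ≥ 0.005, the section is tension-controlled.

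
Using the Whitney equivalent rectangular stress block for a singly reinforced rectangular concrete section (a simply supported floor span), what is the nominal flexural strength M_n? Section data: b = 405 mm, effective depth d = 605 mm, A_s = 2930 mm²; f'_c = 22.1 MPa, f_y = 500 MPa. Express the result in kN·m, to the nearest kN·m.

T = A_s f_y = 2930 × 500 = 1465000 N = 1465 kN.
From C = T: a = T/(0.85 f'_c b) = 1465000/(0.85 × 22.1 × 405) = 192.56 mm.
M_n = T(d − a/2) = 1465 kN × (605 − 96.28) mm = 745.27 kN·m.

M_n ≈ 745 kN·m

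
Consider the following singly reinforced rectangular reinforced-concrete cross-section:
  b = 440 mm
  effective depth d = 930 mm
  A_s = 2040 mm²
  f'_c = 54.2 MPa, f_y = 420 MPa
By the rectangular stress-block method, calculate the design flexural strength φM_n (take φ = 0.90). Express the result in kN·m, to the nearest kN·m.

T = A_s f_y = 2040 × 420 = 856800 N = 856.8 kN.
From C = T: a = T/(0.85 f'_c b) = 856800/(0.85 × 54.2 × 440) = 42.27 mm.
M_n = T(d − a/2) = 856.8 kN × (930 − 21.135) mm = 778.72 kN·m.
φM_n = 0.90 × 778.72 = 700.85 kN·m.

φM_n ≈ 701 kN·m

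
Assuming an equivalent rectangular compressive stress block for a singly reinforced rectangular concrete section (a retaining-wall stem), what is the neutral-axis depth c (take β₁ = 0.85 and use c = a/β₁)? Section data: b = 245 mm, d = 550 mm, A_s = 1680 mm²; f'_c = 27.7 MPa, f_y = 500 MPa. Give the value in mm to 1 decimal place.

c ≈ 171.3 mm

T = A_s f_y = 1680 × 500 = 840000 N = 840 kN.
Setting C = 0.85 f'_c a b equal to T: a = 840000/(0.85 × 27.7 × 245) = 145.618 mm.
With β₁ = 0.85, c = a/β₁ = 145.618/0.85 = 171.3 mm.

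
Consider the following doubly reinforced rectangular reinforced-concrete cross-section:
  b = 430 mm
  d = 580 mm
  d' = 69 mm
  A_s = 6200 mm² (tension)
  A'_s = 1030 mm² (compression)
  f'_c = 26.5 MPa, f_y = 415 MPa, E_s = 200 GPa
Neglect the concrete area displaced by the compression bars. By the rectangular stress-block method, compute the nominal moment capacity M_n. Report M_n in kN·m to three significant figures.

M_n ≈ 1230 kN·m

Assume both tension and compression steel yield.
Net tension couple steel: A_s − A'_s = 5170 mm².
a = (A_s − A'_s) f_y / (0.85 f'_c b) = 2145550/(0.85 × 26.5 × 430) = 221.52 mm.
c = a/β₁ = 221.52/0.85 = 260.61 mm; ε'_s = 0.003(c − d')/c = 0.0022 ≥ f_y/E_s = 0.0021, so compression steel does yield.
M_n = (A_s − A'_s) f_y (d − a/2) + A'_s f_y (d − d') = [2145550 × (580 − 110.76) + 427450 × (580 − 69)] × 10⁻⁶ = 1006.78 + 218.43 = 1225.21 kN·m.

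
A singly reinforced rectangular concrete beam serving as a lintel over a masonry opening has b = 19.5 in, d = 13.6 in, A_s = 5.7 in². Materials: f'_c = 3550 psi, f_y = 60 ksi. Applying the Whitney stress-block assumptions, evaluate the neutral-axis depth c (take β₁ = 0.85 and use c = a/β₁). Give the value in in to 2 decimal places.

T = A_s f_y = 5.7 × 60 = 342 kips.
a = T/(0.85 f'_c b) = 342/(0.85 × 3.55 × 19.5) = 5.8122 in.
With β₁ = 0.85, c = a/β₁ = 5.8122/0.85 = 6.84 in.

c ≈ 6.84 in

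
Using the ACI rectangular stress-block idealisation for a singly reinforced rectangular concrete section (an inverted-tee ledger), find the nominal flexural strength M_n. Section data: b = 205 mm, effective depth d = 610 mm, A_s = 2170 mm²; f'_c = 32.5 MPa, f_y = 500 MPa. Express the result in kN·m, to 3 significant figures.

T = A_s f_y = 2170 × 500 = 1085000 N = 1085 kN.
From C = T: a = T/(0.85 f'_c b) = 1085000/(0.85 × 32.5 × 205) = 191.59 mm.
M_n = T(d − a/2) = 1085 kN × (610 − 95.795) mm = 557.91 kN·m.

M_n ≈ 558 kN·m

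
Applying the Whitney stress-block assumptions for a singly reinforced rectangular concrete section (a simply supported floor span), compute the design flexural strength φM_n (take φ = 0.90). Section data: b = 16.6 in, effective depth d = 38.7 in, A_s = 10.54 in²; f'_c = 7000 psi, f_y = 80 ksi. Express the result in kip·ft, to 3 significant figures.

φM_n ≈ 2180 kip·ft

T = A_s f_y = 10.54 × 80 = 843.2 kips.
a = T/(0.85 f'_c b) = 843.2/(0.85 × 7 × 16.6) = 8.537 in.
M_n = T(d − a/2) = 843.2 × (38.7 − 4.2685) = 29032.6 kip·in = 29032.6/12 = 2419.38 kip·ft.
φM_n = 0.90 × 2419.38 = 2177.44 kip·ft.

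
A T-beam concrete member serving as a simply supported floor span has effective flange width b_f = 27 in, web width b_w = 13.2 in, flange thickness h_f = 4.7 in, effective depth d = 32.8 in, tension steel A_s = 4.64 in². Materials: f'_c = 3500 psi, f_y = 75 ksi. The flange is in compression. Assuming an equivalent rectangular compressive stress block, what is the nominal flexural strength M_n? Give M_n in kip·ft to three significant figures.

Tension: T = A_s f_y = 4.64 × 75 = 348 kips.
Try a within the flange: a = T/(0.85 f'_c b_f) = 348/(0.85 × 3.5 × 27) = 4.332 in.
Since a = 4.332 ≤ h_f = 4.7 in, the stress block lies entirely in the flange; analyse as a rectangular beam of width b_f.
M_n = T(d − a/2) = 348 × (32.8 − 2.166) = 10660.6 kip·in.
M_n = 10660.6/12 = 888.38 kip·ft.

M_n ≈ 888 kip·ft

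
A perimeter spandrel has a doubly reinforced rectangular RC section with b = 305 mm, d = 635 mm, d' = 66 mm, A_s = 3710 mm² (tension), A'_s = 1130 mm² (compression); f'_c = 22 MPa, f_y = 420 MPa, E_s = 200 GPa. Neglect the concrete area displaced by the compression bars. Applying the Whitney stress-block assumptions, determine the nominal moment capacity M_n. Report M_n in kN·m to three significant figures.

Assume both tension and compression steel yield.
Net tension couple steel: A_s − A'_s = 2580 mm².
a = (A_s − A'_s) f_y / (0.85 f'_c b) = 1083600/(0.85 × 22 × 305) = 189.99 mm.
c = a/β₁ = 189.99/0.85 = 223.52 mm; ε'_s = 0.003(c − d')/c = 0.0021 ≥ f_y/E_s = 0.0021, so compression steel does yield.
M_n = (A_s − A'_s) f_y (d − a/2) + A'_s f_y (d − d') = [1083600 × (635 − 94.995) + 474600 × (635 − 66)] × 10⁻⁶ = 585.15 + 270.05 = 855.20 kN·m.

M_n ≈ 855 kN·m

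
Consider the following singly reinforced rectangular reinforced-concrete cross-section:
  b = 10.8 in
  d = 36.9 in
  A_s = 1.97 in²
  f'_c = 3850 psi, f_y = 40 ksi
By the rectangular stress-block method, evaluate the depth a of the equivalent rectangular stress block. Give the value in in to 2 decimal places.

T = A_s f_y = 1.97 × 40 = 78.8 kips.
a = T/(0.85 f'_c b) = 78.8/(0.85 × 3.85 × 10.8) = 2.23 in.

a ≈ 2.23 in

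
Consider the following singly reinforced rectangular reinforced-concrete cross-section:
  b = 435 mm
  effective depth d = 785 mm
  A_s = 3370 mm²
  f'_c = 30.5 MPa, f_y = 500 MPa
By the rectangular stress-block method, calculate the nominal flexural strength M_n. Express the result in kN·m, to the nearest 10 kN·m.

M_n ≈ 1200 kN·m

T = A_s f_y = 3370 × 500 = 1685000 N = 1685 kN.
From C = T: a = T/(0.85 f'_c b) = 1685000/(0.85 × 30.5 × 435) = 149.41 mm.
M_n = T(d − a/2) = 1685 kN × (785 − 74.705) mm = 1196.85 kN·m.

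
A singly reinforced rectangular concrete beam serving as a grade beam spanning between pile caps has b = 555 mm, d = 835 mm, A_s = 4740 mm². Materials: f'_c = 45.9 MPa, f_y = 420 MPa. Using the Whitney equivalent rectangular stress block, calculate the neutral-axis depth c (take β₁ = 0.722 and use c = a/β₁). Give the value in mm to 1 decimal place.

c ≈ 127.3 mm

T = A_s f_y = 4740 × 420 = 1990800 N = 1990.8 kN.
Setting C = 0.85 f'_c a b equal to T: a = 1990800/(0.85 × 45.9 × 555) = 91.940 mm.
With β₁ = 0.722, c = a/β₁ = 91.940/0.722 = 127.3 mm.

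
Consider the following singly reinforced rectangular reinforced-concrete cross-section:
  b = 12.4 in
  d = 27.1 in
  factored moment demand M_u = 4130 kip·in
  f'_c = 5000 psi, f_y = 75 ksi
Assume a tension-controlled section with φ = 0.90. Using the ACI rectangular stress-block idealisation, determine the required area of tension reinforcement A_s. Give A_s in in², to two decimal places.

M_n = M_u/φ = 4130/0.90 = 4588.89 kip·in.
From M_n = 0.85 f'_c a b (d − a/2):
a = d − √(d² − 2M_n/(0.85 f'_c b)) = 27.1 − √(27.1² − 2 × 4588.89/(0.85 × 5 × 12.4)) = 3.430 in.
A_s = 0.85 f'_c a b / f_y = 0.85 × 5 × 3.430 × 12.4 / 75 = 2.410 in².

A_s ≈ 2.41 in²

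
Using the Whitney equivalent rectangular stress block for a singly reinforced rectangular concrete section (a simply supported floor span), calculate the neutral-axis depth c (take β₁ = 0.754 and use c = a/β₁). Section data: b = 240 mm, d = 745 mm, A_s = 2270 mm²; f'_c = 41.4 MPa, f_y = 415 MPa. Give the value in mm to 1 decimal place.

T = A_s f_y = 2270 × 415 = 942050 N = 942.05 kN.
Setting C = 0.85 f'_c a b equal to T: a = 942050/(0.85 × 41.4 × 240) = 111.543 mm.
With β₁ = 0.754, c = a/β₁ = 111.543/0.754 = 147.9 mm.

c ≈ 147.9 mm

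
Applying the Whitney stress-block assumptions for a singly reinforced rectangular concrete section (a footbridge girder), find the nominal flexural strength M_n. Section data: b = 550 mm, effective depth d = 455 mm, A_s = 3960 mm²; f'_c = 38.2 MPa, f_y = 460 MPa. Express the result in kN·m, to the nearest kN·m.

T = A_s f_y = 3960 × 460 = 1821600 N = 1821.6 kN.
From C = T: a = T/(0.85 f'_c b) = 1821600/(0.85 × 38.2 × 550) = 102.00 mm.
M_n = T(d − a/2) = 1821.6 kN × (455 − 51) mm = 735.93 kN·m.

M_n ≈ 736 kN·m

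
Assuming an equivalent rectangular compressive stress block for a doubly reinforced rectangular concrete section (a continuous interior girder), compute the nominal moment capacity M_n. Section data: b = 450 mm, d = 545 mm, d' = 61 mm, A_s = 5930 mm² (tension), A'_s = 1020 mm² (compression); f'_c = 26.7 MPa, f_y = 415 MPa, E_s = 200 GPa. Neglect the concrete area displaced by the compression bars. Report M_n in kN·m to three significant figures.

M_n ≈ 1110 kN·m

Assume both tension and compression steel yield.
Net tension couple steel: A_s − A'_s = 4910 mm².
a = (A_s − A'_s) f_y / (0.85 f'_c b) = 2037650/(0.85 × 26.7 × 450) = 199.52 mm.
c = a/β₁ = 199.52/0.85 = 234.73 mm; ε'_s = 0.003(c − d')/c = 0.0022 ≥ f_y/E_s = 0.0021, so compression steel does yield.
M_n = (A_s − A'_s) f_y (d − a/2) + A'_s f_y (d − d') = [2037650 × (545 − 99.76) + 423300 × (545 − 61)] × 10⁻⁶ = 907.24 + 204.88 = 1112.12 kN·m.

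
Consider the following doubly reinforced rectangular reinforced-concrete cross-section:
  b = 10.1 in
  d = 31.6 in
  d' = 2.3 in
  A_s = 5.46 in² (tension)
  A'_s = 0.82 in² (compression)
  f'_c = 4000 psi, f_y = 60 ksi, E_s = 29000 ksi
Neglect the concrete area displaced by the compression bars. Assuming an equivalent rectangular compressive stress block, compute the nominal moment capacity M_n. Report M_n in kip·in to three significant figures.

M_n ≈ 9110 kip·in

Assume both steels yield.
a = (A_s − A'_s) f_y/(0.85 f'_c b) = (5.46 − 0.82) × 60/(0.85 × 4 × 10.1) = 8.107 in.
c = a/β₁ = 8.107/0.85 = 9.538 in; ε'_s = 0.003(c − d')/c = 0.0023 ≥ ε_y = 0.0021, so the compression steel yields.
M_n = (A_s − A'_s) f_y (d − a/2) + A'_s f_y (d − d') = 278.4 × (31.6 − 4.0535) + 49.2 × (31.6 − 2.3) = 7668.9 + 1441.6 = 9110.5 kip·in.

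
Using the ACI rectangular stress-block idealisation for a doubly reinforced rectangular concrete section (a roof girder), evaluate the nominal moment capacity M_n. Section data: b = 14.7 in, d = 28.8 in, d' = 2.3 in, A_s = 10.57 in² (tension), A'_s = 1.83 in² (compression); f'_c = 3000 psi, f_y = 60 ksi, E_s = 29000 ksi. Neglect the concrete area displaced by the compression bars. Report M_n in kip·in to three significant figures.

M_n ≈ 14300 kip·in

Assume both steels yield.
a = (A_s − A'_s) f_y/(0.85 f'_c b) = (10.57 − 1.83) × 60/(0.85 × 3 × 14.7) = 13.990 in.
c = a/β₁ = 13.990/0.85 = 16.459 in; ε'_s = 0.003(c − d')/c = 0.0026 ≥ ε_y = 0.0021, so the compression steel yields.
M_n = (A_s − A'_s) f_y (d − a/2) + A'_s f_y (d − d') = 524.4 × (28.8 − 6.995) + 109.8 × (28.8 − 2.3) = 11434.5 + 2909.7 = 14344.2 kip·in.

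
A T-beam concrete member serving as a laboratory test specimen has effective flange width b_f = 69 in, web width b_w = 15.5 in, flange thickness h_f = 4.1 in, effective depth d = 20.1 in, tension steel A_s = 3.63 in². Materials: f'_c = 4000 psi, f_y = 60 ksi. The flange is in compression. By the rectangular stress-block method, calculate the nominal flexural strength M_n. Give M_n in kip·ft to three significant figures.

M_n ≈ 356 kip·ft

Tension: T = A_s f_y = 3.63 × 60 = 217.8 kips.
Try a within the flange: a = T/(0.85 f'_c b_f) = 217.8/(0.85 × 4 × 69) = 0.928 in.
Since a = 0.928 ≤ h_f = 4.1 in, the stress block lies entirely in the flange; analyse as a rectangular beam of width b_f.
M_n = T(d − a/2) = 217.8 × (20.1 − 0.464) = 4276.7 kip·in.
M_n = 4276.7/12 = 356.39 kip·ft.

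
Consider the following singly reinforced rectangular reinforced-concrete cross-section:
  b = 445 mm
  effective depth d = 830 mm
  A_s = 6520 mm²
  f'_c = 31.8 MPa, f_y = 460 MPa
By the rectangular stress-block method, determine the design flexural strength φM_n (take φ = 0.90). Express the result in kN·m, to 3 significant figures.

T = A_s f_y = 6520 × 460 = 2999200 N = 2999.2 kN.
From C = T: a = T/(0.85 f'_c b) = 2999200/(0.85 × 31.8 × 445) = 249.34 mm.
M_n = T(d − a/2) = 2999.2 kN × (830 − 124.67) mm = 2115.43 kN·m.
φM_n = 0.90 × 2115.43 = 1903.89 kN·m.

φM_n ≈ 1900 kN·m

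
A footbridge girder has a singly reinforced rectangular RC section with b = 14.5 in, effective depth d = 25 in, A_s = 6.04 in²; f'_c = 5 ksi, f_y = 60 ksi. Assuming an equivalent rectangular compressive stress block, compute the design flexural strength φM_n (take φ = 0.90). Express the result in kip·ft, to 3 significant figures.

T = A_s f_y = 6.04 × 60 = 362.4 kips.
a = T/(0.85 f'_c b) = 362.4/(0.85 × 5 × 14.5) = 5.881 in.
M_n = T(d − a/2) = 362.4 × (25 − 2.9405) = 7994.4 kip·in = 7994.4/12 = 666.20 kip·ft.
φM_n = 0.90 × 666.20 = 599.58 kip·ft.

φM_n ≈ 600 kip·ft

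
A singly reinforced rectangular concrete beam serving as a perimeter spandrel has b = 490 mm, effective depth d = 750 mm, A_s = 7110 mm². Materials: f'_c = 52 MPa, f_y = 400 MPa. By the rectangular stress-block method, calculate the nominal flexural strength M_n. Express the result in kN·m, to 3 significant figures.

M_n ≈ 1950 kN·m

T = A_s f_y = 7110 × 400 = 2844000 N = 2844 kN.
From C = T: a = T/(0.85 f'_c b) = 2844000/(0.85 × 52 × 490) = 131.31 mm.
M_n = T(d − a/2) = 2844 kN × (750 − 65.655) mm = 1946.28 kN·m.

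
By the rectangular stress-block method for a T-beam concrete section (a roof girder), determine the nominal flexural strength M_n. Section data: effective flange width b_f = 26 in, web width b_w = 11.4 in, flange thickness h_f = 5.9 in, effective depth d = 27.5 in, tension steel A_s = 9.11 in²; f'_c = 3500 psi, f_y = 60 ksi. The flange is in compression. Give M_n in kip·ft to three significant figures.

M_n ≈ 1090 kip·ft

Tension: T = A_s f_y = 9.11 × 60 = 546.6 kips.
Try a within the flange: a = T/(0.85 f'_c b_f) = 546.6/(0.85 × 3.5 × 26) = 7.067 in.
a = 7.067 > h_f = 5.9 in: the block extends into the web. Split into flange-overhang and web parts.
C_f = 0.85 f'_c (b_f − b_w) h_f = 0.85 × 3.5 × (26 − 11.4) × 5.9 = 256.3 kips.
Remaining web compression depth: a_w = (T − C_f)/(0.85 f'_c b_w) = (546.6 − 256.3)/(0.85 × 3.5 × 11.4) = 8.560 in.
M_n = C_f(d − h_f/2) + (T − C_f)(d − a_w/2) = 256.3 × (27.5 − 2.95) + 290.3 × (27.5 − 4.28) = 6292.2 + 6740.8 = 13033.0 kip·in.
M_n = 13033.0/12 = 1086.08 kip·ft.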